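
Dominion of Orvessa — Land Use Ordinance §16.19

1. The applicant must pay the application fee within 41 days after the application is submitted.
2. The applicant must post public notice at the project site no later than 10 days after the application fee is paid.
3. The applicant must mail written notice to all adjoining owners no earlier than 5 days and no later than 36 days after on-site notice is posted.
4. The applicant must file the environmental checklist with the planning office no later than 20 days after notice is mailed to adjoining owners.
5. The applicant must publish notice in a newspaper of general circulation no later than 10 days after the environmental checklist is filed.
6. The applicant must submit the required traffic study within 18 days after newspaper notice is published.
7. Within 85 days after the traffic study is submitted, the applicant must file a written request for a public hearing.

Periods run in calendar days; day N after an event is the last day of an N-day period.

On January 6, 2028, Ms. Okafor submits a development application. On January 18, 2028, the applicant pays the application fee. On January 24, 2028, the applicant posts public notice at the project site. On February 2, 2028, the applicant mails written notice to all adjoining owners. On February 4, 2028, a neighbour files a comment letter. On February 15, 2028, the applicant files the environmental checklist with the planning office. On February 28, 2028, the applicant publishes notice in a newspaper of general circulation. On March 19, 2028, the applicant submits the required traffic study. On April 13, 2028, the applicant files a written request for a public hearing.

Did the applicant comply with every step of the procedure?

No

Step 1: 41 days after January 6, 2028 (when the application is submitted) is February 16, 2028; completed January 18, 2028, before the deadline.
Step 2: 10 days after January 18, 2028 (when the application fee is paid) is January 28, 2028; done January 24, 2028 — timely.
Step 3: the window is 5–36 days after January 24, 2028 (when on-site notice is posted), so January 29, 2028 through February 29, 2028; done February 2, 2028 — within the window.
Step 4: 20 days after February 2, 2028 (when notice is mailed to adjoining owners) is February 22, 2028; February 15, 2028 is within that limit.
Step 5: 10 days after February 15, 2028 (when the environmental checklist is filed) is February 25, 2028; done February 28, 2028 — 3 days late.
Later steps need not be reached.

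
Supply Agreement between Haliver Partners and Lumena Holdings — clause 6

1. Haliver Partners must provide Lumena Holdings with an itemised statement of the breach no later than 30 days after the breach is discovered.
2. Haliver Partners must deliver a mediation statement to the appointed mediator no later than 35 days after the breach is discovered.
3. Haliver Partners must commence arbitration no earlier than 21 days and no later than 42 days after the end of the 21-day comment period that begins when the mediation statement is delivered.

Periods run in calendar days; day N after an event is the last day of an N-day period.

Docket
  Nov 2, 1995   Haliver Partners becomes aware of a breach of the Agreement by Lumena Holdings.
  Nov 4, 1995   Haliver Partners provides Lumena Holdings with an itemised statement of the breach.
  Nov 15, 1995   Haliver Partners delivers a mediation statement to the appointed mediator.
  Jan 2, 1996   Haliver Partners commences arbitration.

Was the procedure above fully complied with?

Yes

Step 1 — counting 30 days from Nov 2, 1995 (when the breach is discovered) gives a deadline of Dec 2, 1995; Nov 4, 1995 is within that limit.
Step 2 — counting 35 days from Nov 2, 1995 (when the breach is discovered) gives a deadline of Dec 7, 1995; completed Nov 15, 1995, before the deadline.
Step 3 — 21 and 42 days from Dec 6, 1995 (end of the 21-day comment period, which began when the mediation statement is delivered on Nov 15, 1995) are Dec 27, 1995 and Jan 17, 1996 respectively; Jan 2, 1996 falls inside that range.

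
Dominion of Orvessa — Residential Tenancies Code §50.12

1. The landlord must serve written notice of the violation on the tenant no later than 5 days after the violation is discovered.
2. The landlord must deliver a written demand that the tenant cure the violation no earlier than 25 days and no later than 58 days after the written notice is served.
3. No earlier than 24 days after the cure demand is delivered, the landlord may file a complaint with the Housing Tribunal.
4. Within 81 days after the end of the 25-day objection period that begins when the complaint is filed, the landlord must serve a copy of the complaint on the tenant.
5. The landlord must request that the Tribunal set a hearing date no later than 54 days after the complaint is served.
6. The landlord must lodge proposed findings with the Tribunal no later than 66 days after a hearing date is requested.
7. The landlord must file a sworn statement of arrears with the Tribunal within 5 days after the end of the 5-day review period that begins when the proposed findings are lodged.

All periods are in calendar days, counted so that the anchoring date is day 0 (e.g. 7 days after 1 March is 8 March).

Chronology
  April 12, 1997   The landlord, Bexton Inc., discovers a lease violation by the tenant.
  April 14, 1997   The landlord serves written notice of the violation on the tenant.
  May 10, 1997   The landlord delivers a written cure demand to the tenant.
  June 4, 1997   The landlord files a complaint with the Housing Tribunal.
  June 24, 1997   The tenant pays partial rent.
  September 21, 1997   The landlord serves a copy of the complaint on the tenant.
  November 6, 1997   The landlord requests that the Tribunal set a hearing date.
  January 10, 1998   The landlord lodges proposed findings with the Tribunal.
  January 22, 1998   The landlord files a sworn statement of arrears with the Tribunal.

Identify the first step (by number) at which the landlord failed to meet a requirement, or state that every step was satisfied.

Step 4

Step 1 — counting 5 days from April 12, 1997 (when the violation is discovered) gives a deadline of April 17, 1997; completed April 14, 1997, before the deadline.
Step 2 — 25 and 58 days from April 14, 1997 (when the written notice is served) are May 9, 1997 and June 11, 1997 respectively; done May 10, 1997, which is between those dates.
Step 3 — must wait 24 days from May 10, 1997 (when the cure demand is delivered), so not before June 3, 1997; June 4, 1997 is on or after that date.
Step 4 — counting 81 days from June 29, 1997 (end of the 25-day objection period, which began when the complaint is filed on June 4, 1997) gives a deadline of September 18, 1997; done September 21, 1997 — 3 days late.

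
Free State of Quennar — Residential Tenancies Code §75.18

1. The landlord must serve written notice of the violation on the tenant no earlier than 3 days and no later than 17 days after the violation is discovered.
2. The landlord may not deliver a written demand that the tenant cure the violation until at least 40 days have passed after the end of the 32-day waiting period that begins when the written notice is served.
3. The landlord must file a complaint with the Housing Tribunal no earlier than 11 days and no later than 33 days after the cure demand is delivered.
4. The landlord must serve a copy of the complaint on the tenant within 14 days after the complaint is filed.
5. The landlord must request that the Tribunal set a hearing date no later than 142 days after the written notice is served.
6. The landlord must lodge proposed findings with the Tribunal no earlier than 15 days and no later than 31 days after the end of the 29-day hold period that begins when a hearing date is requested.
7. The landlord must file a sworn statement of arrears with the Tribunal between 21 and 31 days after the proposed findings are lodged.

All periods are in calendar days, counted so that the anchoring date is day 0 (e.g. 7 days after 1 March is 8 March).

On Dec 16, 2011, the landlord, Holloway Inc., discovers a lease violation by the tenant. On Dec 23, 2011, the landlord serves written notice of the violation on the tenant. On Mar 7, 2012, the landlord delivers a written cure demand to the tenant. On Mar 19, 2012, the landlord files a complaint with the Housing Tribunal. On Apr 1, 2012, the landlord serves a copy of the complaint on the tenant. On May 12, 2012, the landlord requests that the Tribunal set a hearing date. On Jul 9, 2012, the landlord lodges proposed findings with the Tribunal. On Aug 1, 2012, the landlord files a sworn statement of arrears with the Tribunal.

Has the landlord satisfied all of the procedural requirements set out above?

Step 1: the window is 3–17 days after Dec 16, 2011 (when the violation is discovered), so Dec 19, 2011 through Jan 2, 2012; done Dec 23, 2011 — within the window.
Step 2: the earliest permitted date is 40 days after Jan 24, 2012 (end of the 32-day waiting period, which began when the written notice is served on Dec 23, 2011), i.e. Mar 4, 2012; done Mar 7, 2012, after the minimum wait.
Step 3: the window is 11–33 days after Mar 7, 2012 (when the cure demand is delivered), so Mar 18, 2012 through Apr 9, 2012; done Mar 19, 2012 — within the window.
Step 4: 14 days after Mar 19, 2012 (when the complaint is filed) is Apr 2, 2012; completed Apr 1, 2012, before the deadline.
Step 5: 142 days after Dec 23, 2011 (when the written notice is served) is May 13, 2012; done May 12, 2012 — timely.
Step 6: the window is 15–31 days after Jun 10, 2012 (end of the 29-day hold period, which began when a hearing date is requested on May 12, 2012), so Jun 25, 2012 through Jul 11, 2012; done Jul 9, 2012, which is between those dates.
Step 7: the window is 21–31 days after Jul 9, 2012 (when the proposed findings are lodged), so Jul 30, 2012 through Aug 9, 2012; done Aug 1, 2012, which is between those dates.

Yes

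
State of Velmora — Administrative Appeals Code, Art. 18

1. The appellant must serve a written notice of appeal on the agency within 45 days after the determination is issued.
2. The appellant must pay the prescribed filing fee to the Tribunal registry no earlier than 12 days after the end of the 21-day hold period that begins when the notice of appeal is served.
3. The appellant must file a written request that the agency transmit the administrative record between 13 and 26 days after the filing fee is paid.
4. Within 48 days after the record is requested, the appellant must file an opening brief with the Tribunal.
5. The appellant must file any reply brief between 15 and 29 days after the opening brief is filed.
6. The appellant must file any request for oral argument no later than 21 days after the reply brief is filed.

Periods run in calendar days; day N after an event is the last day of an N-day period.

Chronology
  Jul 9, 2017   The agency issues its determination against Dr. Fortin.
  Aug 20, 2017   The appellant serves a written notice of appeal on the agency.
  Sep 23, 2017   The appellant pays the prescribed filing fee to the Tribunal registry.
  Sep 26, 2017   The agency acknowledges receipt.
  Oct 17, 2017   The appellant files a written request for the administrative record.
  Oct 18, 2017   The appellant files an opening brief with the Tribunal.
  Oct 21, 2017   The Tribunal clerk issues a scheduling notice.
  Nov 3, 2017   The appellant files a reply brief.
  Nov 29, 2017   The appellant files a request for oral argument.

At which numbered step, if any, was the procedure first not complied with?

Step 6

Step 1: 45 days after Jul 9, 2017 (when the determination is issued) is Aug 23, 2017; done Aug 20, 2017 — timely.
Step 2: the earliest permitted date is 12 days after Sep 10, 2017 (end of the 21-day hold period, which began when the notice of appeal is served on Aug 20, 2017), i.e. Sep 22, 2017; done Sep 23, 2017, after the minimum wait.
Step 3: the window is 13–26 days after Sep 23, 2017 (when the filing fee is paid), so Oct 6, 2017 through Oct 19, 2017; done Oct 17, 2017 — within the window.
Step 4: 48 days after Oct 17, 2017 (when the record is requested) is Dec 4, 2017; completed Oct 18, 2017, before the deadline.
Step 5: the window is 15–29 days after Oct 18, 2017 (when the opening brief is filed), so Nov 2, 2017 through Nov 16, 2017; done Nov 3, 2017 — within the window.
Step 6: 21 days after Nov 3, 2017 (when the reply brief is filed) is Nov 24, 2017; Nov 29, 2017 misses that deadline by 5 days.
Later steps need not be reached.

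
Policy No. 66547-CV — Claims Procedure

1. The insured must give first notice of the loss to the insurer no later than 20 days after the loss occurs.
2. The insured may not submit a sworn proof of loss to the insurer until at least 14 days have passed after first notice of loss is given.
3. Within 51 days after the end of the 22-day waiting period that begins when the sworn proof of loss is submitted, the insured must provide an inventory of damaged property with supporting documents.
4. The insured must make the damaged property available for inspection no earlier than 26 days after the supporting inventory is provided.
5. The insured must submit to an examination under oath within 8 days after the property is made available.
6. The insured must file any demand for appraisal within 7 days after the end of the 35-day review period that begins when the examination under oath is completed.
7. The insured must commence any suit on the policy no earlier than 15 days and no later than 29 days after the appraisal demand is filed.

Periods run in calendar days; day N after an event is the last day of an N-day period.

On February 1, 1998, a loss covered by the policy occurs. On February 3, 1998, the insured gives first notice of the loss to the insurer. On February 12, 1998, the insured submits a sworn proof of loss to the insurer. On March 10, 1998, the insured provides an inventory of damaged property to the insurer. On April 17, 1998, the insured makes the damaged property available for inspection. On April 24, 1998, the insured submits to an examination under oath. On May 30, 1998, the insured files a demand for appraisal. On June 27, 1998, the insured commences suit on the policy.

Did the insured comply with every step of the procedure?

No

Step 1: 20 days after February 1, 1998 (when the loss occurs) is February 21, 1998; February 3, 1998 is within that limit.
Step 2: the earliest permitted date is 14 days after February 3, 1998 (when first notice of loss is given), i.e. February 17, 1998; February 12, 1998 is 5 days before the earliest permitted date.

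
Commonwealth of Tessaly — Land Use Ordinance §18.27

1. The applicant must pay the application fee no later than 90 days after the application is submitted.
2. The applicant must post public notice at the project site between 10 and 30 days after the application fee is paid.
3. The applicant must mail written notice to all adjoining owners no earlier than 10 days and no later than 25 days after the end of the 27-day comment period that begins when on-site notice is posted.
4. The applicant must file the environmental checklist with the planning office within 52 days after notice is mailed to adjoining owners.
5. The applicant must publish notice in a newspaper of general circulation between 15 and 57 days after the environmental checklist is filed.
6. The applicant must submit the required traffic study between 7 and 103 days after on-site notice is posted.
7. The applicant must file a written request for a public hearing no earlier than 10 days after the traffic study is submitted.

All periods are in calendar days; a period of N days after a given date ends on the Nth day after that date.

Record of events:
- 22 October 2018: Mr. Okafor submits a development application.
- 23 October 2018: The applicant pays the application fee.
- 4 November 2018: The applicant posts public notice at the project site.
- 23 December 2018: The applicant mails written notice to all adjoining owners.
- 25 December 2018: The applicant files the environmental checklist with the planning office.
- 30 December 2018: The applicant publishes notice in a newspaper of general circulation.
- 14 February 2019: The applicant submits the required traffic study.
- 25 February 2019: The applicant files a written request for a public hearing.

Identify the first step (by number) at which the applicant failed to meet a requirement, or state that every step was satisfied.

Step 1: 90 days after 22 October 2018 (when the application is submitted) is 20 January 2019; completed 23 October 2018, before the deadline.
Step 2: the window is 10–30 days after 23 October 2018 (when the application fee is paid), so 2 November 2018 through 22 November 2018; 4 November 2018 falls inside that range.
Step 3: the window is 10–25 days after 1 December 2018 (end of the 27-day comment period, which began when on-site notice is posted on 4 November 2018), so 11 December 2018 through 26 December 2018; 23 December 2018 falls inside that range.
Step 4: 52 days after 23 December 2018 (when notice is mailed to adjoining owners) is 13 February 2019; 25 December 2018 is within that limit.
Step 5: the window is 15–57 days after 25 December 2018 (when the environmental checklist is filed), so 9 January 2019 through 20 February 2019; done 30 December 2018 — 10 days before the window opened.

Step 5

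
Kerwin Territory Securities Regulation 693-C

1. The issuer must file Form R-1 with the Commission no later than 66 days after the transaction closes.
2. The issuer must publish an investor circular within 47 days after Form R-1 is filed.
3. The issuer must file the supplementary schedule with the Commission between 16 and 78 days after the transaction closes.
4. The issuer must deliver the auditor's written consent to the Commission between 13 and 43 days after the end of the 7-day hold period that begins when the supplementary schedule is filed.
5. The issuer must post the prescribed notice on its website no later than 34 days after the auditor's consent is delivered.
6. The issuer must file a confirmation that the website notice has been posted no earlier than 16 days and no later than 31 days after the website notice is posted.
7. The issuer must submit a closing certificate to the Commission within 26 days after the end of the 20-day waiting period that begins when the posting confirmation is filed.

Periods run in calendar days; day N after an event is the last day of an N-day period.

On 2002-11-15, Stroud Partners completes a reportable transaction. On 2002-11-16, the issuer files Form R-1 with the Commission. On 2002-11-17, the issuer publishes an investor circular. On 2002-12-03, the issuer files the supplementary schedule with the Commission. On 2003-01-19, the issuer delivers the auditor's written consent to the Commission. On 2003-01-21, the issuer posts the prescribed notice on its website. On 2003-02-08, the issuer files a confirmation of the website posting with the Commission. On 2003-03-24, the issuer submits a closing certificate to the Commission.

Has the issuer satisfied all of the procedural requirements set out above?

Yes

(1) due by 2002-11-15 + 66 days = 2003-01-20; 2002-11-16 is within that limit.
(2) due by 2002-11-16 + 47 days = 2003-01-02; done 2002-11-17 — timely.
(3) the permitted window runs from 2002-11-15 + 16 = 2002-12-01 to 2002-11-15 + 78 = 2003-02-01; done 2002-12-03, which is between those dates.
(4) the permitted window runs from 2002-12-10 + 13 = 2002-12-23 to 2002-12-10 + 43 = 2003-01-22; done 2003-01-19 — within the window.
(5) due by 2003-01-19 + 34 days = 2003-02-22; 2003-01-21 is within that limit.
(6) the permitted window runs from 2003-01-21 + 16 = 2003-02-06 to 2003-01-21 + 31 = 2003-02-21; 2003-02-08 falls inside that range.
(7) due by 2003-02-28 + 26 days = 2003-03-26; done 2003-03-24 — timely.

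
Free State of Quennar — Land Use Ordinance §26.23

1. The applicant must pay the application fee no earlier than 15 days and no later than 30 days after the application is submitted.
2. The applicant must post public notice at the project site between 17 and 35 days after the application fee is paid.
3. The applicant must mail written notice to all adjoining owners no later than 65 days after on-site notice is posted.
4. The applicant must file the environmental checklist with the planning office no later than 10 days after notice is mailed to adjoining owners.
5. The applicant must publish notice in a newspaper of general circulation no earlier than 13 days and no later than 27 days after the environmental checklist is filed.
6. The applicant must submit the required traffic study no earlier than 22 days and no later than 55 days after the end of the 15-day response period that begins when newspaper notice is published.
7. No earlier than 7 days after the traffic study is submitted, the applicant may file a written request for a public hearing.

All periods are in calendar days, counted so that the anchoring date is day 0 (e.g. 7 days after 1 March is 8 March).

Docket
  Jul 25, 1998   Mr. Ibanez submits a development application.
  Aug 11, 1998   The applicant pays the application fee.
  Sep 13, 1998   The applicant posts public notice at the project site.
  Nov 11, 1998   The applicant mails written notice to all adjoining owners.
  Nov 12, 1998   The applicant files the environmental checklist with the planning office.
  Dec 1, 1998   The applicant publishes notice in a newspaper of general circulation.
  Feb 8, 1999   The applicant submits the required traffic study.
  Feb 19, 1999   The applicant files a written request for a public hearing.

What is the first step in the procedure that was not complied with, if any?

Step 1: the window is 15–30 days after Jul 25, 1998 (when the application is submitted), so Aug 9, 1998 through Aug 24, 1998; Aug 11, 1998 falls inside that range.
Step 2: the window is 17–35 days after Aug 11, 1998 (when the application fee is paid), so Aug 28, 1998 through Sep 15, 1998; done Sep 13, 1998 — within the window.
Step 3: 65 days after Sep 13, 1998 (when on-site notice is posted) is Nov 17, 1998; done Nov 11, 1998 — timely.
Step 4: 10 days after Nov 11, 1998 (when notice is mailed to adjoining owners) is Nov 21, 1998; Nov 12, 1998 is within that limit.
Step 5: the window is 13–27 days after Nov 12, 1998 (when the environmental checklist is filed), so Nov 25, 1998 through Dec 9, 1998; Dec 1, 1998 falls inside that range.
Step 6: the window is 22–55 days after Dec 16, 1998 (end of the 15-day response period, which began when newspaper notice is published on Dec 1, 1998), so Jan 7, 1999 through Feb 9, 1999; done Feb 8, 1999, which is between those dates.
Step 7: the earliest permitted date is 7 days after Feb 8, 1999 (when the traffic study is submitted), i.e. Feb 15, 1999; done Feb 19, 1999, after the minimum wait.

None — every step was satisfied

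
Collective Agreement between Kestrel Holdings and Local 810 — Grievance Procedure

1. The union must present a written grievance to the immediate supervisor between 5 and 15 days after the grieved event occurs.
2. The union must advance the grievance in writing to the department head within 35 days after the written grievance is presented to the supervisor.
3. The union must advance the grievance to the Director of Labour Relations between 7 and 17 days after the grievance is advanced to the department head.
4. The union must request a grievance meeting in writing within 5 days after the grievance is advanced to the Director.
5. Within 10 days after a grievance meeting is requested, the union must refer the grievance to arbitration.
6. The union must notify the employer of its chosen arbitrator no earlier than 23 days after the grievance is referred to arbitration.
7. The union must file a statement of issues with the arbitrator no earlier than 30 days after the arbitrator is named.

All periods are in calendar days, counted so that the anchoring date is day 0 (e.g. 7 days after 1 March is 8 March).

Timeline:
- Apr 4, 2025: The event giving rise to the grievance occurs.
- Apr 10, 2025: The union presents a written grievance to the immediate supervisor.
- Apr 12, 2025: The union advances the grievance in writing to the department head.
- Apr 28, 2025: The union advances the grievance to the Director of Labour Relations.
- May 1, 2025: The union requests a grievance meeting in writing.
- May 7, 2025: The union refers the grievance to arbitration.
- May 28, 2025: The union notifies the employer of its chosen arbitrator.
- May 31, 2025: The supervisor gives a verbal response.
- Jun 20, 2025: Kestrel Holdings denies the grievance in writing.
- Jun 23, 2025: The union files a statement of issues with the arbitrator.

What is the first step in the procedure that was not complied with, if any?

Step 6

Step 1: the window is 5–15 days after Apr 4, 2025 (when the grieved event occurs), so Apr 9, 2025 through Apr 19, 2025; done Apr 10, 2025 — within the window.
Step 2: 35 days after Apr 10, 2025 (when the written grievance is presented to the supervisor) is May 15, 2025; done Apr 12, 2025 — timely.
Step 3: the window is 7–17 days after Apr 12, 2025 (when the grievance is advanced to the department head), so Apr 19, 2025 through Apr 29, 2025; done Apr 28, 2025, which is between those dates.
Step 4: 5 days after Apr 28, 2025 (when the grievance is advanced to the Director) is May 3, 2025; done May 1, 2025 — timely.
Step 5: 10 days after May 1, 2025 (when a grievance meeting is requested) is May 11, 2025; May 7, 2025 is within that limit.
Step 6: the earliest permitted date is 23 days after May 7, 2025 (when the grievance is referred to arbitration), i.e. May 30, 2025; done May 28, 2025 — 2 days too early.
That is the first point of non-compliance.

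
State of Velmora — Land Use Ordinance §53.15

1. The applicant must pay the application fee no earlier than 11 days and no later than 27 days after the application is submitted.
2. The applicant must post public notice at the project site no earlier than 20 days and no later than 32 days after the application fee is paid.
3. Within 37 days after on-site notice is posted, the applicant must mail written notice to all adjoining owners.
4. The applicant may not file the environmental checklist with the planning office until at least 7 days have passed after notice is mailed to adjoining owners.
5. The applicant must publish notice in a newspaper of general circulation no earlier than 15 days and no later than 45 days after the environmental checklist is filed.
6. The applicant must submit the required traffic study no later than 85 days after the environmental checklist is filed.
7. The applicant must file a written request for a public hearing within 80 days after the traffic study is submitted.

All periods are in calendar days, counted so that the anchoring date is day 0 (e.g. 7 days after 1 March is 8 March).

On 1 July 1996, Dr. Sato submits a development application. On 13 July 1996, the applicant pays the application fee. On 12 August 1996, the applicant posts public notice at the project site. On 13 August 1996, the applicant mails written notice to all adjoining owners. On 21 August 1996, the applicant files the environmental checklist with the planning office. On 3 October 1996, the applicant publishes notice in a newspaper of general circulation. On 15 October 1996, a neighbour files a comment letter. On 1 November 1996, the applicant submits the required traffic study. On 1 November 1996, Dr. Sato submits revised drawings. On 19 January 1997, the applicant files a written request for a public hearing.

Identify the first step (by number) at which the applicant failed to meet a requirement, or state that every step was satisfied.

None — every step was satisfied

(1) the permitted window runs from 1 July 1996 + 11 = 12 July 1996 to 1 July 1996 + 27 = 28 July 1996; 13 July 1996 falls inside that range.
(2) the permitted window runs from 13 July 1996 + 20 = 2 August 1996 to 13 July 1996 + 32 = 14 August 1996; 12 August 1996 falls inside that range.
(3) due by 12 August 1996 + 37 days = 18 September 1996; done 13 August 1996 — timely.
(4) permitted from 13 August 1996 + 7 days = 20 August 1996 onward; done 21 August 1996 — permitted.
(5) the permitted window runs from 21 August 1996 + 15 = 5 September 1996 to 21 August 1996 + 45 = 5 October 1996; done 3 October 1996 — within the window.
(6) due by 21 August 1996 + 85 days = 14 November 1996; done 1 November 1996 — timely.
(7) due by 1 November 1996 + 80 days = 20 January 1997; completed 19 January 1997, before the deadline.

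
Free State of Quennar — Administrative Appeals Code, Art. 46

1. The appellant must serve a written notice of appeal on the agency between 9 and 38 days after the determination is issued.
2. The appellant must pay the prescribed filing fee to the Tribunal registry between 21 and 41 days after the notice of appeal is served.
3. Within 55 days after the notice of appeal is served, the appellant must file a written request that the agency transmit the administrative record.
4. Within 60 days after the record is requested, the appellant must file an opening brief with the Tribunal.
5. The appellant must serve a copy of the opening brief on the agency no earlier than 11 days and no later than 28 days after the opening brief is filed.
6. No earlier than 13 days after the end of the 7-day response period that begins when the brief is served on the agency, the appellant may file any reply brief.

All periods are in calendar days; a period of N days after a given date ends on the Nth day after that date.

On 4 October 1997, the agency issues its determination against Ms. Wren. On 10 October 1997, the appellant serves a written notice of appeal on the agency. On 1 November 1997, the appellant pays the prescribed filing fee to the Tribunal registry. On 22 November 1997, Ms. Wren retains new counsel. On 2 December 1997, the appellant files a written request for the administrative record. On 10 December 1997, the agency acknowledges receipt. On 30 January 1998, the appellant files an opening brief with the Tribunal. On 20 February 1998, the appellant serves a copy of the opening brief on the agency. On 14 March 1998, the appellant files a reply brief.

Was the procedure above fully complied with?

Step 1: the window is 9–38 days after 4 October 1997 (when the determination is issued), so 13 October 1997 through 11 November 1997; done 10 October 1997 — 3 days before the window opened.

No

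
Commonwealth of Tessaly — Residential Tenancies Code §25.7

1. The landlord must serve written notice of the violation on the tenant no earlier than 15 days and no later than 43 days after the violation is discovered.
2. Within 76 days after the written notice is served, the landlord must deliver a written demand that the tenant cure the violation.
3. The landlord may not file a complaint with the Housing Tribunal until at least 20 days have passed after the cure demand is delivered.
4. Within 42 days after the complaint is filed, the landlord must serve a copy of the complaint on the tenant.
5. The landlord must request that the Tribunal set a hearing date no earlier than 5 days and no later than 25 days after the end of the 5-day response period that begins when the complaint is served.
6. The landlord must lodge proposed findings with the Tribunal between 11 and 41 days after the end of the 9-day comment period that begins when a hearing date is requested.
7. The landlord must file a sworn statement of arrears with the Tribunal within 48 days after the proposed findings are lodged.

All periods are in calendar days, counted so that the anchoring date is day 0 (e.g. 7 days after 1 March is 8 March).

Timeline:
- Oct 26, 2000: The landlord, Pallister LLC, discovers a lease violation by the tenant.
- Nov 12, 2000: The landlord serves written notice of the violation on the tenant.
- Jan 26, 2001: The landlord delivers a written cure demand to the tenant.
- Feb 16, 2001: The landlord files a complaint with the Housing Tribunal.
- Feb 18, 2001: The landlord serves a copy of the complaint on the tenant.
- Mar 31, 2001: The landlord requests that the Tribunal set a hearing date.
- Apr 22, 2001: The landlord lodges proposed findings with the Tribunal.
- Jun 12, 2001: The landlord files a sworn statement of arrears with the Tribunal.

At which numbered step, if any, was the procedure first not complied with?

Step 5

(1) the permitted window runs from Oct 26, 2000 + 15 = Nov 10, 2000 to Oct 26, 2000 + 43 = Dec 8, 2000; done Nov 12, 2000 — within the window.
(2) due by Nov 12, 2000 + 76 days = Jan 27, 2001; done Jan 26, 2001 — timely.
(3) permitted from Jan 26, 2001 + 20 days = Feb 15, 2001 onward; Feb 16, 2001 is on or after that date.
(4) due by Feb 16, 2001 + 42 days = Mar 30, 2001; Feb 18, 2001 is within that limit.
(5) the permitted window runs from Feb 23, 2001 + 5 = Feb 28, 2001 to Feb 23, 2001 + 25 = Mar 20, 2001; Mar 31, 2001 is 11 days past the end of the window.
The analysis stops there.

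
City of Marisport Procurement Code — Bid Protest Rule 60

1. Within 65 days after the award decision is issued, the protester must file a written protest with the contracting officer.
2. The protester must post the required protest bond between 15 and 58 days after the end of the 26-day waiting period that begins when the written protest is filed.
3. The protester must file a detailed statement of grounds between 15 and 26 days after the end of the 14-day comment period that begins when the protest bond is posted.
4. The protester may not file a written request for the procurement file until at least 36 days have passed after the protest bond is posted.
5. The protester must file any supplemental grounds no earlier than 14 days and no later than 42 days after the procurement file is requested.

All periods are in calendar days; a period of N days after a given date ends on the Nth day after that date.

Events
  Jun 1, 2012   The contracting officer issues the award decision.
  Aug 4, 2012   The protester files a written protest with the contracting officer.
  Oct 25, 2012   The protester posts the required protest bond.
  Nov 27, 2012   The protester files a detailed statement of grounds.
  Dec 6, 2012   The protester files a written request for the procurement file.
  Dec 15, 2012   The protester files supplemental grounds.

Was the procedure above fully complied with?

No

Step 1 — counting 65 days from Jun 1, 2012 (when the award decision is issued) gives a deadline of Aug 5, 2012; Aug 4, 2012 is within that limit.
Step 2 — 15 and 58 days from Aug 30, 2012 (end of the 26-day waiting period, which began when the written protest is filed on Aug 4, 2012) are Sep 14, 2012 and Oct 27, 2012 respectively; Oct 25, 2012 falls inside that range.
Step 3 — 15 and 26 days from Nov 8, 2012 (end of the 14-day comment period, which began when the protest bond is posted on Oct 25, 2012) are Nov 23, 2012 and Dec 4, 2012 respectively; done Nov 27, 2012 — within the window.
Step 4 — must wait 36 days from Oct 25, 2012 (when the protest bond is posted), so not before Nov 30, 2012; Dec 6, 2012 is on or after that date.
Step 5 — 14 and 42 days from Dec 6, 2012 (when the procurement file is requested) are Dec 20, 2012 and Jan 17, 2013 respectively; Dec 15, 2012 is 5 days too early.
That is the first point of non-compliance.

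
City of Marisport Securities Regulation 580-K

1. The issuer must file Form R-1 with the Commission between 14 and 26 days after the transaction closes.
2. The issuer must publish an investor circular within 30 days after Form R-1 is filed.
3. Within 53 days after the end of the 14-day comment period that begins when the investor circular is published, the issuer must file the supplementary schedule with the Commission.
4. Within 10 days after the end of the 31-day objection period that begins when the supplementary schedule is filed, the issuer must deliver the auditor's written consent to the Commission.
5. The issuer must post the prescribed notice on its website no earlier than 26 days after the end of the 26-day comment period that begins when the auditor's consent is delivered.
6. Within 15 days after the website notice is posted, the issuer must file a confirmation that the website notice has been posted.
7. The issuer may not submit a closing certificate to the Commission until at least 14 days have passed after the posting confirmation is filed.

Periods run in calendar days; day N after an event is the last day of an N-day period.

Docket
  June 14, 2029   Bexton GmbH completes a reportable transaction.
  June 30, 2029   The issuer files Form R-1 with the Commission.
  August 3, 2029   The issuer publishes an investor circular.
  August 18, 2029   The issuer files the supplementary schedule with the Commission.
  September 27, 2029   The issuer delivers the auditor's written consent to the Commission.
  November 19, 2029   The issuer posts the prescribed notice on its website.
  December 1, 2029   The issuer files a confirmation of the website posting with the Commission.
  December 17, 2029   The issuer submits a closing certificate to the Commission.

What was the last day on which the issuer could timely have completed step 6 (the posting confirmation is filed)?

Step 6 runs from November 19, 2029, when the website notice is posted. 15 days after November 19, 2029 is December 4, 2029.

December 4, 2029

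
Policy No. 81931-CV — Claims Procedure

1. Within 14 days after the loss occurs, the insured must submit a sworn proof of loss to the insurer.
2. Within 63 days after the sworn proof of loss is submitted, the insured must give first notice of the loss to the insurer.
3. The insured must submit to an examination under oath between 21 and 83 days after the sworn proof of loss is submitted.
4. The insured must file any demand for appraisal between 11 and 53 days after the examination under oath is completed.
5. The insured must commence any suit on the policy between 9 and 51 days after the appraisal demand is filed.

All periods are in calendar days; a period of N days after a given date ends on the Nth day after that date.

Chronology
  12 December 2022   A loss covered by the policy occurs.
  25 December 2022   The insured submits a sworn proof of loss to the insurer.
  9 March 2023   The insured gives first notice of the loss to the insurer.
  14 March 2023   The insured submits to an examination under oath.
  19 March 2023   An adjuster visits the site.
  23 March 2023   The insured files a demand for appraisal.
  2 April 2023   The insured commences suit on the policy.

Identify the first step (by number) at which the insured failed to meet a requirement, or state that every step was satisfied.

(1) due by 12 December 2022 + 14 days = 26 December 2022; done 25 December 2022 — timely.
(2) due by 25 December 2022 + 63 days = 26 February 2023; done 9 March 2023 — 11 days late.

Step 2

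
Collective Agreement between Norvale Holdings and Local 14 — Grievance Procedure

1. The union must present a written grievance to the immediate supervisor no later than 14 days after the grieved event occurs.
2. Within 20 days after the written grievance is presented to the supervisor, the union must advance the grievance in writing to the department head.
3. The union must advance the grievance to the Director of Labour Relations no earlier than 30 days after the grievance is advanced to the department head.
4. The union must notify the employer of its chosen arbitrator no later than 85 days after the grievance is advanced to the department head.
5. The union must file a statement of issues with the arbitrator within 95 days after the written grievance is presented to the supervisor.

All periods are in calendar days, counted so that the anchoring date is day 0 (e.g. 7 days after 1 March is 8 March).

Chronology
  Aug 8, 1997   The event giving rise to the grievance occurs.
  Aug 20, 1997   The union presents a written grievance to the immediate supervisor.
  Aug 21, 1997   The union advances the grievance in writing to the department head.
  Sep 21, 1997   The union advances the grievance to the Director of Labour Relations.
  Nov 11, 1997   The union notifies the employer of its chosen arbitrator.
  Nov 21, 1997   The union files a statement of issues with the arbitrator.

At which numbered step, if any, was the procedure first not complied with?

None — every step was satisfied

(1) due by Aug 8, 1997 + 14 days = Aug 22, 1997; done Aug 20, 1997 — timely.
(2) due by Aug 20, 1997 + 20 days = Sep 9, 1997; completed Aug 21, 1997, before the deadline.
(3) permitted from Aug 21, 1997 + 30 days = Sep 20, 1997 onward; done Sep 21, 1997, after the minimum wait.
(4) due by Aug 21, 1997 + 85 days = Nov 14, 1997; done Nov 11, 1997 — timely.
(5) due by Aug 20, 1997 + 95 days = Nov 23, 1997; completed Nov 21, 1997, before the deadline.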